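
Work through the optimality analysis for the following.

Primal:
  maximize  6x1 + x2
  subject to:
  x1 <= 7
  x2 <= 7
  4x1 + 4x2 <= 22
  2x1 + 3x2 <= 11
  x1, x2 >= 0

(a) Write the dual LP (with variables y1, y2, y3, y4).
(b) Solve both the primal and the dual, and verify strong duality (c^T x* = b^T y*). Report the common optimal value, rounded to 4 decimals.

The standard primal-dual pair for 'max c^T x s.t. A x <= b, x >= 0' is:
  Dual:  min b^T y  s.t.  A^T y >= c,  y >= 0.

So the dual LP is:
  minimize  7y1 + 7y2 + 22y3 + 11y4
  subject to:
    y1 + 4y3 + 2y4 >= 6
    y2 + 4y3 + 3y4 >= 1
    y1, y2, y3, y4 >= 0

Solving the primal: x* = (5.5, 0).
  primal value c^T x* = 33.
Solving the dual: y* = (0, 0, 0, 3).
  dual value b^T y* = 33.
Strong duality: c^T x* = b^T y*. Confirmed.

33


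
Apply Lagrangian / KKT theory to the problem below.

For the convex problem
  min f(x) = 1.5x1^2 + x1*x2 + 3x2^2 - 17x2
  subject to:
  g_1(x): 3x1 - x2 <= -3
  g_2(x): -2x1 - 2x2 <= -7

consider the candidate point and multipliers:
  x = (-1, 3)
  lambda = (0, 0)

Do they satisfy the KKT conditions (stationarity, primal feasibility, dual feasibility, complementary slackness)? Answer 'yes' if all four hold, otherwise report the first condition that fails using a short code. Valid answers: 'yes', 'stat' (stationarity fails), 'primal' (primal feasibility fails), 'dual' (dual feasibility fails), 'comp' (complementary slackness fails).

Gradient of f: grad f(x) = Q x + c = (0, 0)
Constraint values g_i(x) = a_i^T x - b_i:
  g_1((-1, 3)) = -3
  g_2((-1, 3)) = 3
Stationarity residual: grad f(x) + sum_i lambda_i a_i = (0, 0)
  -> stationarity OK
Primal feasibility (all g_i <= 0): FAILS
Dual feasibility (all lambda_i >= 0): OK
Complementary slackness (lambda_i * g_i(x) = 0 for all i): OK

Verdict: the first failing condition is primal_feasibility -> primal.

primal


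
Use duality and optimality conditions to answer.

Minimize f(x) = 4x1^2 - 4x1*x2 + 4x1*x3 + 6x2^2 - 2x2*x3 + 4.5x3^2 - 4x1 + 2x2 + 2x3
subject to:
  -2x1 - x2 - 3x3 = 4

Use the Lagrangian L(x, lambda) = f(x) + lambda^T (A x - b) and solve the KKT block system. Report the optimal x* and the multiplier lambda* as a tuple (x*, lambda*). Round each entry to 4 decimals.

Form the Lagrangian:
  L(x, lambda) = (1/2) x^T Q x + c^T x + lambda^T (A x - b)
Stationarity (grad_x L = 0): Q x + c + A^T lambda = 0.
Primal feasibility: A x = b.

This gives the KKT block system:
  [ Q   A^T ] [ x     ]   [-c ]
  [ A    0  ] [ lambda ] = [ b ]

Solving the linear system:
  x*      = (0.2427, -0.5243, -1.3204)
  lambda* = (-2.6214)
  f(x*)   = 2.9126

x* = (0.2427, -0.5243, -1.3204), lambda* = (-2.6214)


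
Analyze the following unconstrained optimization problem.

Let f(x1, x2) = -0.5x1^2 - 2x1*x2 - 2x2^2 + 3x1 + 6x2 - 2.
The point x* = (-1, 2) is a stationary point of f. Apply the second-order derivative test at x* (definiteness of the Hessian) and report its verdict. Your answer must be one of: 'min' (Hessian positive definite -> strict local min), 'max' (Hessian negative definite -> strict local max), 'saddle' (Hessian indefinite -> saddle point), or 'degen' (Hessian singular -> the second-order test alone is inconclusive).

Compute the Hessian H = grad^2 f:
  H = [[-1, -2], [-2, -4]]
Verify stationarity: grad f(x*) = H x* + g = (0, 0).
Eigenvalues of H: -5, 0.
H has a zero eigenvalue (singular; negative semidefinite but not definite), so H is neither positive definite, negative definite, nor indefinite. The second-order test alone is inconclusive -> degen.
(Indeed, f is constant along the null direction of H through x*, so x* is not a strict local extremum.)

degen


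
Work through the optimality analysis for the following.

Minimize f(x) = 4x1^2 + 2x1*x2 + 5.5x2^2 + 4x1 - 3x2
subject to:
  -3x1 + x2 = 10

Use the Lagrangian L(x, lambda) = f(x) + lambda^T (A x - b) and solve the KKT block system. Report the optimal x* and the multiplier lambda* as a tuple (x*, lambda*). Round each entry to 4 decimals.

Form the Lagrangian:
  L(x, lambda) = (1/2) x^T Q x + c^T x + lambda^T (A x - b)
Stationarity (grad_x L = 0): Q x + c + A^T lambda = 0.
Primal feasibility: A x = b.

This gives the KKT block system:
  [ Q   A^T ] [ x     ]   [-c ]
  [ A    0  ] [ lambda ] = [ b ]

Solving the linear system:
  x*      = (-2.8992, 1.3025)
  lambda* = (-5.5294)
  f(x*)   = 19.895

x* = (-2.8992, 1.3025), lambda* = (-5.5294)


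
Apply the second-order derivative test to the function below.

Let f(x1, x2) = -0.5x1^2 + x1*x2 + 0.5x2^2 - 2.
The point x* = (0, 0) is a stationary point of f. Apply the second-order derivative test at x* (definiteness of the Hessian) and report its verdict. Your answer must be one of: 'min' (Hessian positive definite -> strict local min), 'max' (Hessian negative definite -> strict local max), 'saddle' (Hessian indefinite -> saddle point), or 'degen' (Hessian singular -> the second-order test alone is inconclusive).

Compute the Hessian H = grad^2 f:
  H = [[-1, 1], [1, 1]]
Verify stationarity: grad f(x*) = H x* + g = (0, 0).
Eigenvalues of H: -1.4142, 1.4142.
Eigenvalues have mixed signs, so H is indefinite -> x* is a saddle point.

saddle


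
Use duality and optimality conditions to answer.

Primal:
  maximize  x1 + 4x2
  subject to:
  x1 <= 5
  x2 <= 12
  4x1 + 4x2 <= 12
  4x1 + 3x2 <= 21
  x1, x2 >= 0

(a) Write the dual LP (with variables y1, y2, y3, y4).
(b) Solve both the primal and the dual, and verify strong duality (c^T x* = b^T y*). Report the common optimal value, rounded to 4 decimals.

The standard primal-dual pair for 'max c^T x s.t. A x <= b, x >= 0' is:
  Dual:  min b^T y  s.t.  A^T y >= c,  y >= 0.

So the dual LP is:
  minimize  5y1 + 12y2 + 12y3 + 21y4
  subject to:
    y1 + 4y3 + 4y4 >= 1
    y2 + 4y3 + 3y4 >= 4
    y1, y2, y3, y4 >= 0

Solving the primal: x* = (0, 3).
  primal value c^T x* = 12.
Solving the dual: y* = (0, 0, 1, 0).
  dual value b^T y* = 12.
Strong duality: c^T x* = b^T y*. Confirmed.

12


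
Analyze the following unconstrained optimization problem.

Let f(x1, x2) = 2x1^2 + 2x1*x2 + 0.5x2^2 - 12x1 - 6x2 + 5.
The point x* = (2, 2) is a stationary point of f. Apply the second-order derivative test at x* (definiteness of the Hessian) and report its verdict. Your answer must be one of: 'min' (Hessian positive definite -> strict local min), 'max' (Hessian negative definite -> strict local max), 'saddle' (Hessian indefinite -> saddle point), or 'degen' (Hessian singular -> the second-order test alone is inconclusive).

Compute the Hessian H = grad^2 f:
  H = [[4, 2], [2, 1]]
Verify stationarity: grad f(x*) = H x* + g = (0, 0).
Eigenvalues of H: 0, 5.
H has a zero eigenvalue (singular; positive semidefinite but not definite), so H is neither positive definite, negative definite, nor indefinite. The second-order test alone is inconclusive -> degen.
(Indeed, f is constant along the null direction of H through x*, so x* is not a strict local extremum.)

degen


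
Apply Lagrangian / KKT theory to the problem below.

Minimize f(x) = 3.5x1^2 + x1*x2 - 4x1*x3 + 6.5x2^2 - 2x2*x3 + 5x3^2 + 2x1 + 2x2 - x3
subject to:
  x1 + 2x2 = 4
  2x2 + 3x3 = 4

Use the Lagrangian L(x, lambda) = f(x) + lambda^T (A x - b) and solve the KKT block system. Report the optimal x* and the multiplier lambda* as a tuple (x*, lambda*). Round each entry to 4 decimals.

Form the Lagrangian:
  L(x, lambda) = (1/2) x^T Q x + c^T x + lambda^T (A x - b)
Stationarity (grad_x L = 0): Q x + c + A^T lambda = 0.
Primal feasibility: A x = b.

This gives the KKT block system:
  [ Q   A^T ] [ x     ]   [-c ]
  [ A    0  ] [ lambda ] = [ b ]

Solving the linear system:
  x*      = (1.3953, 1.3023, 0.4651)
  lambda* = (-11.2093, 1.5116)
  f(x*)   = 21.8605

x* = (1.3953, 1.3023, 0.4651), lambda* = (-11.2093, 1.5116)


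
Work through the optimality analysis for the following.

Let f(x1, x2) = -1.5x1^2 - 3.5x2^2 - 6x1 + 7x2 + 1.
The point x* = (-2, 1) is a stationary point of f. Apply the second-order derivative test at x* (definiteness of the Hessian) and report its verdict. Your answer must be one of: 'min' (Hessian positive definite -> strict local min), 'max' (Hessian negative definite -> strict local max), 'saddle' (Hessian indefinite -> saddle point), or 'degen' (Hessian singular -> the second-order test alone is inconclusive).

Compute the Hessian H = grad^2 f:
  H = [[-3, 0], [0, -7]]
Verify stationarity: grad f(x*) = H x* + g = (0, 0).
Eigenvalues of H: -7, -3.
Both eigenvalues < 0, so H is negative definite -> x* is a strict local max.

max


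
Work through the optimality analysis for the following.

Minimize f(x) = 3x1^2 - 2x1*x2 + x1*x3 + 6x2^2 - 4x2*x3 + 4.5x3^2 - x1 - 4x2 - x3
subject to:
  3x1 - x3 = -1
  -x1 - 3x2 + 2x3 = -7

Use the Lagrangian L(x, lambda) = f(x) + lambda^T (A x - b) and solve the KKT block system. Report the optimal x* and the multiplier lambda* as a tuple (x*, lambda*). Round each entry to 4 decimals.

Form the Lagrangian:
  L(x, lambda) = (1/2) x^T Q x + c^T x + lambda^T (A x - b)
Stationarity (grad_x L = 0): Q x + c + A^T lambda = 0.
Primal feasibility: A x = b.

This gives the KKT block system:
  [ Q   A^T ] [ x     ]   [-c ]
  [ A    0  ] [ lambda ] = [ b ]

Solving the linear system:
  x*      = (-0.3598, 2.4003, -0.0795)
  lambda* = (5.5509, 8.6137)
  f(x*)   = 28.3424

x* = (-0.3598, 2.4003, -0.0795), lambda* = (5.5509, 8.6137)


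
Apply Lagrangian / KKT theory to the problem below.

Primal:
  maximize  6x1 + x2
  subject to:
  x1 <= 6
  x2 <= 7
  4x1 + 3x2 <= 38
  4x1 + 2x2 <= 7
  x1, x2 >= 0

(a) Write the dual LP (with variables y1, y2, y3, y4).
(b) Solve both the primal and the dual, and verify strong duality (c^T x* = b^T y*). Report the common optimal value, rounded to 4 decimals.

The standard primal-dual pair for 'max c^T x s.t. A x <= b, x >= 0' is:
  Dual:  min b^T y  s.t.  A^T y >= c,  y >= 0.

So the dual LP is:
  minimize  6y1 + 7y2 + 38y3 + 7y4
  subject to:
    y1 + 4y3 + 4y4 >= 6
    y2 + 3y3 + 2y4 >= 1
    y1, y2, y3, y4 >= 0

Solving the primal: x* = (1.75, 0).
  primal value c^T x* = 10.5.
Solving the dual: y* = (0, 0, 0, 1.5).
  dual value b^T y* = 10.5.
Strong duality: c^T x* = b^T y*. Confirmed.

10.5


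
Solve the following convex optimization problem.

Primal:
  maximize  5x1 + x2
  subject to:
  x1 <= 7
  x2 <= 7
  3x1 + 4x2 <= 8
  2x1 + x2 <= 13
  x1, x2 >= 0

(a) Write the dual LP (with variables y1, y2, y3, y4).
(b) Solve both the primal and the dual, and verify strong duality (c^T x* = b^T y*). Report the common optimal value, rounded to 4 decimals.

The standard primal-dual pair for 'max c^T x s.t. A x <= b, x >= 0' is:
  Dual:  min b^T y  s.t.  A^T y >= c,  y >= 0.

So the dual LP is:
  minimize  7y1 + 7y2 + 8y3 + 13y4
  subject to:
    y1 + 3y3 + 2y4 >= 5
    y2 + 4y3 + y4 >= 1
    y1, y2, y3, y4 >= 0

Solving the primal: x* = (2.6667, 0).
  primal value c^T x* = 13.3333.
Solving the dual: y* = (0, 0, 1.6667, 0).
  dual value b^T y* = 13.3333.
Strong duality: c^T x* = b^T y*. Confirmed.

13.3333


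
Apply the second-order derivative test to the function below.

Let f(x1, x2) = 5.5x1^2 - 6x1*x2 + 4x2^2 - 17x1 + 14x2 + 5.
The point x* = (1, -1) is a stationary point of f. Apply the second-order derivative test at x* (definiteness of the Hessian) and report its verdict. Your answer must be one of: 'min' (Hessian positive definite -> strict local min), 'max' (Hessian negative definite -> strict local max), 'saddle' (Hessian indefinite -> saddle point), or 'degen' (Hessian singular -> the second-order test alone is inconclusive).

Compute the Hessian H = grad^2 f:
  H = [[11, -6], [-6, 8]]
Verify stationarity: grad f(x*) = H x* + g = (0, 0).
Eigenvalues of H: 3.3153, 15.6847.
Both eigenvalues > 0, so H is positive definite -> x* is a strict local min.

min


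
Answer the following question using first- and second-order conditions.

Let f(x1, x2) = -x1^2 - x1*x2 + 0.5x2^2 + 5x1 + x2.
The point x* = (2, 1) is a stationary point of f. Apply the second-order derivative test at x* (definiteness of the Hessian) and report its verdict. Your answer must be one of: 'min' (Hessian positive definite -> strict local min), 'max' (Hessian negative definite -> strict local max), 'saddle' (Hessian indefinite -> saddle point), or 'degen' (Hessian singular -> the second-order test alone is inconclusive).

Compute the Hessian H = grad^2 f:
  H = [[-2, -1], [-1, 1]]
Verify stationarity: grad f(x*) = H x* + g = (0, 0).
Eigenvalues of H: -2.3028, 1.3028.
Eigenvalues have mixed signs, so H is indefinite -> x* is a saddle point.

saddle


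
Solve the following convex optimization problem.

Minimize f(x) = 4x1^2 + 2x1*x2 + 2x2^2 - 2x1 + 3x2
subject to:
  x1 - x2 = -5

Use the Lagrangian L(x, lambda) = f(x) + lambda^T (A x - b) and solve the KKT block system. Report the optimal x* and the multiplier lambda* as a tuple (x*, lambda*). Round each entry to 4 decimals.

Form the Lagrangian:
  L(x, lambda) = (1/2) x^T Q x + c^T x + lambda^T (A x - b)
Stationarity (grad_x L = 0): Q x + c + A^T lambda = 0.
Primal feasibility: A x = b.

This gives the KKT block system:
  [ Q   A^T ] [ x     ]   [-c ]
  [ A    0  ] [ lambda ] = [ b ]

Solving the linear system:
  x*      = (-1.9375, 3.0625)
  lambda* = (11.375)
  f(x*)   = 34.9688

x* = (-1.9375, 3.0625), lambda* = (11.375)


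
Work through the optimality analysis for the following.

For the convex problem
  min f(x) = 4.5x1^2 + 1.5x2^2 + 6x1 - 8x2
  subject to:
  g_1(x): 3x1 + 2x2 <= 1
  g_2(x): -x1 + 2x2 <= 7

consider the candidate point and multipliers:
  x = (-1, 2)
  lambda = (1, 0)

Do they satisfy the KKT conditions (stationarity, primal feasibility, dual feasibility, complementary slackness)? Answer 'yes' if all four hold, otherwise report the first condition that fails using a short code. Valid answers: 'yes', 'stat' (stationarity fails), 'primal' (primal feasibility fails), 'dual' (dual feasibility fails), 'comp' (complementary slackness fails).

Gradient of f: grad f(x) = Q x + c = (-3, -2)
Constraint values g_i(x) = a_i^T x - b_i:
  g_1((-1, 2)) = 0
  g_2((-1, 2)) = -2
Stationarity residual: grad f(x) + sum_i lambda_i a_i = (0, 0)
  -> stationarity OK
Primal feasibility (all g_i <= 0): OK
Dual feasibility (all lambda_i >= 0): OK
Complementary slackness (lambda_i * g_i(x) = 0 for all i): OK

Verdict: yes, KKT holds.

yes


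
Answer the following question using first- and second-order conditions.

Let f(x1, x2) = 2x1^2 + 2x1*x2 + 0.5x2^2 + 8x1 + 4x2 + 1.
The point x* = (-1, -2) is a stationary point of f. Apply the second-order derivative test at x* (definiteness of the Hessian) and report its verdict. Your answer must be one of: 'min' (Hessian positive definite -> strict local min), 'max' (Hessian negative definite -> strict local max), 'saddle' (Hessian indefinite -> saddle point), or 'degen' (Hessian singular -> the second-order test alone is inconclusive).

Compute the Hessian H = grad^2 f:
  H = [[4, 2], [2, 1]]
Verify stationarity: grad f(x*) = H x* + g = (0, 0).
Eigenvalues of H: 0, 5.
H has a zero eigenvalue (singular; positive semidefinite but not definite), so H is neither positive definite, negative definite, nor indefinite. The second-order test alone is inconclusive -> degen.
(Indeed, f is constant along the null direction of H through x*, so x* is not a strict local extremum.)

degen


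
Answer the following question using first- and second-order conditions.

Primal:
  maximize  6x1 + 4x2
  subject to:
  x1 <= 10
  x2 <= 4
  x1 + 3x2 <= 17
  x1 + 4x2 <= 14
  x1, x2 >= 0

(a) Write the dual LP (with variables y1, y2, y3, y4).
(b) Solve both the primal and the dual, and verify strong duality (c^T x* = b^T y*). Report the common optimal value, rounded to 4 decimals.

The standard primal-dual pair for 'max c^T x s.t. A x <= b, x >= 0' is:
  Dual:  min b^T y  s.t.  A^T y >= c,  y >= 0.

So the dual LP is:
  minimize  10y1 + 4y2 + 17y3 + 14y4
  subject to:
    y1 + y3 + y4 >= 6
    y2 + 3y3 + 4y4 >= 4
    y1, y2, y3, y4 >= 0

Solving the primal: x* = (10, 1).
  primal value c^T x* = 64.
Solving the dual: y* = (5, 0, 0, 1).
  dual value b^T y* = 64.
Strong duality: c^T x* = b^T y*. Confirmed.

64


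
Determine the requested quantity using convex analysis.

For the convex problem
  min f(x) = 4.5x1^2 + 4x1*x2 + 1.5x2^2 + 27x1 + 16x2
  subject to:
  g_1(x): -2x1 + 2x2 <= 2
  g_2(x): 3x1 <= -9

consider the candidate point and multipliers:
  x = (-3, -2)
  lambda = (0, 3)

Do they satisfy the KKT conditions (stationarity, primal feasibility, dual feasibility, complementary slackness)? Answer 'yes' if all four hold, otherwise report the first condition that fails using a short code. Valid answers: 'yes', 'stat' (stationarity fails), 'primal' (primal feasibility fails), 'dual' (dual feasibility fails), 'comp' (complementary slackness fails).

Gradient of f: grad f(x) = Q x + c = (-8, -2)
Constraint values g_i(x) = a_i^T x - b_i:
  g_1((-3, -2)) = 0
  g_2((-3, -2)) = 0
Stationarity residual: grad f(x) + sum_i lambda_i a_i = (1, -2)
  -> stationarity FAILS
Primal feasibility (all g_i <= 0): OK
Dual feasibility (all lambda_i >= 0): OK
Complementary slackness (lambda_i * g_i(x) = 0 for all i): OK

Verdict: the first failing condition is stationarity -> stat.

stat


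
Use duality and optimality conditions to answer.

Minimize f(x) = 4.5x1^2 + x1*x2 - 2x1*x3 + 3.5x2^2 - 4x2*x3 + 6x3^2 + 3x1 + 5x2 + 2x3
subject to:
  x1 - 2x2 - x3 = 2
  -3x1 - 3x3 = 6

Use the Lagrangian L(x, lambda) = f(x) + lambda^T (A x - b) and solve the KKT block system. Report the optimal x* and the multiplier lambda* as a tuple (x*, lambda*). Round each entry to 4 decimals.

Form the Lagrangian:
  L(x, lambda) = (1/2) x^T Q x + c^T x + lambda^T (A x - b)
Stationarity (grad_x L = 0): Q x + c + A^T lambda = 0.
Primal feasibility: A x = b.

This gives the KKT block system:
  [ Q   A^T ] [ x     ]   [-c ]
  [ A    0  ] [ lambda ] = [ b ]

Solving the linear system:
  x*      = (-1, -1, -1)
  lambda* = (0.5, -1.5)
  f(x*)   = -1

x* = (-1, -1, -1), lambda* = (0.5, -1.5)


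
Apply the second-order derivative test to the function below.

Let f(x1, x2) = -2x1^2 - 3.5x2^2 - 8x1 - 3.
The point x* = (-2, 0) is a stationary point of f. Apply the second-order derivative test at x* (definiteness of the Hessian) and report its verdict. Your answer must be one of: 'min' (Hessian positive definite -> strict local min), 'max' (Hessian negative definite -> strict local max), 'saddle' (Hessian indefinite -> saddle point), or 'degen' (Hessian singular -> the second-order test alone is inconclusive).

Compute the Hessian H = grad^2 f:
  H = [[-4, 0], [0, -7]]
Verify stationarity: grad f(x*) = H x* + g = (0, 0).
Eigenvalues of H: -7, -4.
Both eigenvalues < 0, so H is negative definite -> x* is a strict local max.

max


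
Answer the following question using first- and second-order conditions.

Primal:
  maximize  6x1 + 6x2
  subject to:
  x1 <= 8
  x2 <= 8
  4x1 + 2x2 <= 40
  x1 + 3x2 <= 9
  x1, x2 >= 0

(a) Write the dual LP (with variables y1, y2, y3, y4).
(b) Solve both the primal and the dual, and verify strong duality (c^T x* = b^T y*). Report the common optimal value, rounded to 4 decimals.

The standard primal-dual pair for 'max c^T x s.t. A x <= b, x >= 0' is:
  Dual:  min b^T y  s.t.  A^T y >= c,  y >= 0.

So the dual LP is:
  minimize  8y1 + 8y2 + 40y3 + 9y4
  subject to:
    y1 + 4y3 + y4 >= 6
    y2 + 2y3 + 3y4 >= 6
    y1, y2, y3, y4 >= 0

Solving the primal: x* = (8, 0.3333).
  primal value c^T x* = 50.
Solving the dual: y* = (4, 0, 0, 2).
  dual value b^T y* = 50.
Strong duality: c^T x* = b^T y*. Confirmed.

50


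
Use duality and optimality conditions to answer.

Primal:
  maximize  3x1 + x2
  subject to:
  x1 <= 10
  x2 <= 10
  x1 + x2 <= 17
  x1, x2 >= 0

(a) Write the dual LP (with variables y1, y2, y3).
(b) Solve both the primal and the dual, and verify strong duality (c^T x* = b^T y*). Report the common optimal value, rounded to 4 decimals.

The standard primal-dual pair for 'max c^T x s.t. A x <= b, x >= 0' is:
  Dual:  min b^T y  s.t.  A^T y >= c,  y >= 0.

So the dual LP is:
  minimize  10y1 + 10y2 + 17y3
  subject to:
    y1 + y3 >= 3
    y2 + y3 >= 1
    y1, y2, y3 >= 0

Solving the primal: x* = (10, 7).
  primal value c^T x* = 37.
Solving the dual: y* = (2, 0, 1).
  dual value b^T y* = 37.
Strong duality: c^T x* = b^T y*. Confirmed.

37


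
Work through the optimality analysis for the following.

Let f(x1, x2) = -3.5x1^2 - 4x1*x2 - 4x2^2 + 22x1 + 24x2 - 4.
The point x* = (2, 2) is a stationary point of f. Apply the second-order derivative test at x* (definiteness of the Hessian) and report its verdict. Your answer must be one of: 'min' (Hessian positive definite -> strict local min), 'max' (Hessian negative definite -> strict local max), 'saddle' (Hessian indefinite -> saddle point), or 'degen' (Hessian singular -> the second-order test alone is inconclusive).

Compute the Hessian H = grad^2 f:
  H = [[-7, -4], [-4, -8]]
Verify stationarity: grad f(x*) = H x* + g = (0, 0).
Eigenvalues of H: -11.5311, -3.4689.
Both eigenvalues < 0, so H is negative definite -> x* is a strict local max.

max


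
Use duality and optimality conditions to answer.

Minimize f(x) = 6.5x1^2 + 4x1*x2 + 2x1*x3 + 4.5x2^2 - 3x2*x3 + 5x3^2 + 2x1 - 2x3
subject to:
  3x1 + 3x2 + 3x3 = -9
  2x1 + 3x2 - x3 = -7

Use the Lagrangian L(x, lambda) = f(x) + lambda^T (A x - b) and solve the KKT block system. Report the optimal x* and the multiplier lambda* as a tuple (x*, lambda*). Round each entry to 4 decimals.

Form the Lagrangian:
  L(x, lambda) = (1/2) x^T Q x + c^T x + lambda^T (A x - b)
Stationarity (grad_x L = 0): Q x + c + A^T lambda = 0.
Primal feasibility: A x = b.

This gives the KKT block system:
  [ Q   A^T ] [ x     ]   [-c ]
  [ A    0  ] [ lambda ] = [ b ]

Solving the linear system:
  x*      = (-0.6272, -2.0296, -0.3432)
  lambda* = (1.7949, 4.787)
  f(x*)   = 24.5473

x* = (-0.6272, -2.0296, -0.3432), lambda* = (1.7949, 4.787)


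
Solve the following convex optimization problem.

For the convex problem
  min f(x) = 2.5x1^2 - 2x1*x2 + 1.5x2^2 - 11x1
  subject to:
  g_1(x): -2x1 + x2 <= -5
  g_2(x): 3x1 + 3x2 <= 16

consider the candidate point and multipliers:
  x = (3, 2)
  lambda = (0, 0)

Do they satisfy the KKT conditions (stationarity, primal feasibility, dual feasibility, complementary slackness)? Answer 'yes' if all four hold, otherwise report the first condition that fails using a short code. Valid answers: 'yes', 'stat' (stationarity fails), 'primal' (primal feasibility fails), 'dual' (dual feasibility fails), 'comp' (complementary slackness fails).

Gradient of f: grad f(x) = Q x + c = (0, 0)
Constraint values g_i(x) = a_i^T x - b_i:
  g_1((3, 2)) = 1
  g_2((3, 2)) = -1
Stationarity residual: grad f(x) + sum_i lambda_i a_i = (0, 0)
  -> stationarity OK
Primal feasibility (all g_i <= 0): FAILS
Dual feasibility (all lambda_i >= 0): OK
Complementary slackness (lambda_i * g_i(x) = 0 for all i): OK

Verdict: the first failing condition is primal_feasibility -> primal.

primal


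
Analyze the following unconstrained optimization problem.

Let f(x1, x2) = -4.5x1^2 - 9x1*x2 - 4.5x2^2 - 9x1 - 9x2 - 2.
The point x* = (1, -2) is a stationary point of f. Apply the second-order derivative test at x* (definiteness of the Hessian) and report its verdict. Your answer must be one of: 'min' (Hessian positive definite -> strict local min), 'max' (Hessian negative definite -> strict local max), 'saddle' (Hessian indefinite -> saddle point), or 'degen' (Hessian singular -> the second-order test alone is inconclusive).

Compute the Hessian H = grad^2 f:
  H = [[-9, -9], [-9, -9]]
Verify stationarity: grad f(x*) = H x* + g = (0, 0).
Eigenvalues of H: -18, 0.
H has a zero eigenvalue (singular; negative semidefinite but not definite), so H is neither positive definite, negative definite, nor indefinite. The second-order test alone is inconclusive -> degen.
(Indeed, f is constant along the null direction of H through x*, so x* is not a strict local extremum.)

degen


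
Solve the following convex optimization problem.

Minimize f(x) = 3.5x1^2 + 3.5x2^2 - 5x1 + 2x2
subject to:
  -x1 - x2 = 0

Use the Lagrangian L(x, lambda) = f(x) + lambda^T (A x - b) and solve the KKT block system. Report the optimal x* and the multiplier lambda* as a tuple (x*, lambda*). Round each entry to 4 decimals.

Form the Lagrangian:
  L(x, lambda) = (1/2) x^T Q x + c^T x + lambda^T (A x - b)
Stationarity (grad_x L = 0): Q x + c + A^T lambda = 0.
Primal feasibility: A x = b.

This gives the KKT block system:
  [ Q   A^T ] [ x     ]   [-c ]
  [ A    0  ] [ lambda ] = [ b ]

Solving the linear system:
  x*      = (0.5, -0.5)
  lambda* = (-1.5)
  f(x*)   = -1.75

x* = (0.5, -0.5), lambda* = (-1.5)


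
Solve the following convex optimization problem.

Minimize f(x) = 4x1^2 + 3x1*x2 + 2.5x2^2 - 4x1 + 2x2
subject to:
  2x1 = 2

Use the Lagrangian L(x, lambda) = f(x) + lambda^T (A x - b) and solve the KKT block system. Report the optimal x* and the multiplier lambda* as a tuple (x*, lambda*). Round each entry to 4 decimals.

Form the Lagrangian:
  L(x, lambda) = (1/2) x^T Q x + c^T x + lambda^T (A x - b)
Stationarity (grad_x L = 0): Q x + c + A^T lambda = 0.
Primal feasibility: A x = b.

This gives the KKT block system:
  [ Q   A^T ] [ x     ]   [-c ]
  [ A    0  ] [ lambda ] = [ b ]

Solving the linear system:
  x*      = (1, -1)
  lambda* = (-0.5)
  f(x*)   = -2.5

x* = (1, -1), lambda* = (-0.5)


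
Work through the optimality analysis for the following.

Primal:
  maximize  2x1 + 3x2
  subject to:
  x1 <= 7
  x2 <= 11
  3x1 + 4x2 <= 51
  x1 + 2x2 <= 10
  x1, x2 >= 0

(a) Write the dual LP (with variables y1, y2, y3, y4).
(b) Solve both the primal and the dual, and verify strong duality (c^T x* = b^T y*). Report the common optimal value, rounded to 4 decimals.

The standard primal-dual pair for 'max c^T x s.t. A x <= b, x >= 0' is:
  Dual:  min b^T y  s.t.  A^T y >= c,  y >= 0.

So the dual LP is:
  minimize  7y1 + 11y2 + 51y3 + 10y4
  subject to:
    y1 + 3y3 + y4 >= 2
    y2 + 4y3 + 2y4 >= 3
    y1, y2, y3, y4 >= 0

Solving the primal: x* = (7, 1.5).
  primal value c^T x* = 18.5.
Solving the dual: y* = (0.5, 0, 0, 1.5).
  dual value b^T y* = 18.5.
Strong duality: c^T x* = b^T y*. Confirmed.

18.5


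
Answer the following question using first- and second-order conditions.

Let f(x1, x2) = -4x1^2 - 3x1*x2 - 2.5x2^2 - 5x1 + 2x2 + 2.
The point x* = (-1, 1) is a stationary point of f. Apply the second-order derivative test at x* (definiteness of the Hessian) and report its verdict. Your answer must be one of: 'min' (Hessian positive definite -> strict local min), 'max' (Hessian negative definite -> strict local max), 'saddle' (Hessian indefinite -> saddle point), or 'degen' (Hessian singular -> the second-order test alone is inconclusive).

Compute the Hessian H = grad^2 f:
  H = [[-8, -3], [-3, -5]]
Verify stationarity: grad f(x*) = H x* + g = (0, 0).
Eigenvalues of H: -9.8541, -3.1459.
Both eigenvalues < 0, so H is negative definite -> x* is a strict local max.

max


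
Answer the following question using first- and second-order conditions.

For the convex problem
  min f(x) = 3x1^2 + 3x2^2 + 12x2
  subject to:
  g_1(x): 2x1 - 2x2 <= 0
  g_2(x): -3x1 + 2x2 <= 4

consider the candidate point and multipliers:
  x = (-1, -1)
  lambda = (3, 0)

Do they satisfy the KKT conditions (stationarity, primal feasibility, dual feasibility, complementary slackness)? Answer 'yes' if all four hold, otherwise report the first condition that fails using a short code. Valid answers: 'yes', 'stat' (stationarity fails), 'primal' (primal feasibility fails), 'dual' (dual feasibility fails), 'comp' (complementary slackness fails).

Gradient of f: grad f(x) = Q x + c = (-6, 6)
Constraint values g_i(x) = a_i^T x - b_i:
  g_1((-1, -1)) = 0
  g_2((-1, -1)) = -3
Stationarity residual: grad f(x) + sum_i lambda_i a_i = (0, 0)
  -> stationarity OK
Primal feasibility (all g_i <= 0): OK
Dual feasibility (all lambda_i >= 0): OK
Complementary slackness (lambda_i * g_i(x) = 0 for all i): OK

Verdict: yes, KKT holds.

yes


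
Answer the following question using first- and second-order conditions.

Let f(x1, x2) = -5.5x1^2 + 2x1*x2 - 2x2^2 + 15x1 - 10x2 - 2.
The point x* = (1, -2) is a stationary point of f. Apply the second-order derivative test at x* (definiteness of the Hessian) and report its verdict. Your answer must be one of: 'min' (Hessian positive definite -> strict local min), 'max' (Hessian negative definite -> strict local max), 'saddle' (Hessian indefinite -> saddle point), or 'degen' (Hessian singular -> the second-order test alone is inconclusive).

Compute the Hessian H = grad^2 f:
  H = [[-11, 2], [2, -4]]
Verify stationarity: grad f(x*) = H x* + g = (0, 0).
Eigenvalues of H: -11.5311, -3.4689.
Both eigenvalues < 0, so H is negative definite -> x* is a strict local max.

max


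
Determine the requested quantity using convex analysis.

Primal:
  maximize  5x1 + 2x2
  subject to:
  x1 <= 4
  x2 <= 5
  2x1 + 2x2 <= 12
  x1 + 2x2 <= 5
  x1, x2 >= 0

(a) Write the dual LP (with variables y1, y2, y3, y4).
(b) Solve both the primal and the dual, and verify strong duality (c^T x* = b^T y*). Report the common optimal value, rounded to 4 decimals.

The standard primal-dual pair for 'max c^T x s.t. A x <= b, x >= 0' is:
  Dual:  min b^T y  s.t.  A^T y >= c,  y >= 0.

So the dual LP is:
  minimize  4y1 + 5y2 + 12y3 + 5y4
  subject to:
    y1 + 2y3 + y4 >= 5
    y2 + 2y3 + 2y4 >= 2
    y1, y2, y3, y4 >= 0

Solving the primal: x* = (4, 0.5).
  primal value c^T x* = 21.
Solving the dual: y* = (4, 0, 0, 1).
  dual value b^T y* = 21.
Strong duality: c^T x* = b^T y*. Confirmed.

21


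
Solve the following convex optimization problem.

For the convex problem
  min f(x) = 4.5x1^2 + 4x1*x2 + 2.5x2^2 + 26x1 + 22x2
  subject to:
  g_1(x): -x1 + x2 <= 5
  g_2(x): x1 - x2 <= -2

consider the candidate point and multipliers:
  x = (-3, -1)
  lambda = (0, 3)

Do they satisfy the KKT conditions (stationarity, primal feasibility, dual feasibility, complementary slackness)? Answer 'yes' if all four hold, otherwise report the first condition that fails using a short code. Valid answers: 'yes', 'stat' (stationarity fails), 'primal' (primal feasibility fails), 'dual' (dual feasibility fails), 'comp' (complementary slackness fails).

Gradient of f: grad f(x) = Q x + c = (-5, 5)
Constraint values g_i(x) = a_i^T x - b_i:
  g_1((-3, -1)) = -3
  g_2((-3, -1)) = 0
Stationarity residual: grad f(x) + sum_i lambda_i a_i = (-2, 2)
  -> stationarity FAILS
Primal feasibility (all g_i <= 0): OK
Dual feasibility (all lambda_i >= 0): OK
Complementary slackness (lambda_i * g_i(x) = 0 for all i): OK

Verdict: the first failing condition is stationarity -> stat.

stat


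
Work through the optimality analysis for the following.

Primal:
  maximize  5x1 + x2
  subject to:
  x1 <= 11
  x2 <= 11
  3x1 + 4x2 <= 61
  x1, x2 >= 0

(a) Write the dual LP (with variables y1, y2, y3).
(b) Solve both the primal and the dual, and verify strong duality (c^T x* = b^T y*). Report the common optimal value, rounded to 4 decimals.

The standard primal-dual pair for 'max c^T x s.t. A x <= b, x >= 0' is:
  Dual:  min b^T y  s.t.  A^T y >= c,  y >= 0.

So the dual LP is:
  minimize  11y1 + 11y2 + 61y3
  subject to:
    y1 + 3y3 >= 5
    y2 + 4y3 >= 1
    y1, y2, y3 >= 0

Solving the primal: x* = (11, 7).
  primal value c^T x* = 62.
Solving the dual: y* = (4.25, 0, 0.25).
  dual value b^T y* = 62.
Strong duality: c^T x* = b^T y*. Confirmed.

62


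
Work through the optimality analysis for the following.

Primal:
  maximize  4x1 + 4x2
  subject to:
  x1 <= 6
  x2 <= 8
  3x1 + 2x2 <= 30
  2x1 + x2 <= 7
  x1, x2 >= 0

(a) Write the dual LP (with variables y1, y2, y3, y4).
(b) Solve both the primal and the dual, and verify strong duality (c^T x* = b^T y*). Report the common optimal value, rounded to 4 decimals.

The standard primal-dual pair for 'max c^T x s.t. A x <= b, x >= 0' is:
  Dual:  min b^T y  s.t.  A^T y >= c,  y >= 0.

So the dual LP is:
  minimize  6y1 + 8y2 + 30y3 + 7y4
  subject to:
    y1 + 3y3 + 2y4 >= 4
    y2 + 2y3 + y4 >= 4
    y1, y2, y3, y4 >= 0

Solving the primal: x* = (0, 7).
  primal value c^T x* = 28.
Solving the dual: y* = (0, 0, 0, 4).
  dual value b^T y* = 28.
Strong duality: c^T x* = b^T y*. Confirmed.

28


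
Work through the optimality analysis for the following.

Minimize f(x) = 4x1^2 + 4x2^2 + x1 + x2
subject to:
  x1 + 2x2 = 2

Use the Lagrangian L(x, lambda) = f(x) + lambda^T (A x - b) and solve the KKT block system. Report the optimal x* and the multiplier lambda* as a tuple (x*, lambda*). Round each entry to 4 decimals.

Form the Lagrangian:
  L(x, lambda) = (1/2) x^T Q x + c^T x + lambda^T (A x - b)
Stationarity (grad_x L = 0): Q x + c + A^T lambda = 0.
Primal feasibility: A x = b.

This gives the KKT block system:
  [ Q   A^T ] [ x     ]   [-c ]
  [ A    0  ] [ lambda ] = [ b ]

Solving the linear system:
  x*      = (0.35, 0.825)
  lambda* = (-3.8)
  f(x*)   = 4.3875

x* = (0.35, 0.825), lambda* = (-3.8)


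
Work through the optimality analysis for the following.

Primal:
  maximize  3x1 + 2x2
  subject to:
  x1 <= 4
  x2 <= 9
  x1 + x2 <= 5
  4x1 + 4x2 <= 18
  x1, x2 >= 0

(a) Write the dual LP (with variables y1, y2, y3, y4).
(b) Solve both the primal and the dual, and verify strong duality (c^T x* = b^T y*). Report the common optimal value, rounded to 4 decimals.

The standard primal-dual pair for 'max c^T x s.t. A x <= b, x >= 0' is:
  Dual:  min b^T y  s.t.  A^T y >= c,  y >= 0.

So the dual LP is:
  minimize  4y1 + 9y2 + 5y3 + 18y4
  subject to:
    y1 + y3 + 4y4 >= 3
    y2 + y3 + 4y4 >= 2
    y1, y2, y3, y4 >= 0

Solving the primal: x* = (4, 0.5).
  primal value c^T x* = 13.
Solving the dual: y* = (1, 0, 0, 0.5).
  dual value b^T y* = 13.
Strong duality: c^T x* = b^T y*. Confirmed.

13


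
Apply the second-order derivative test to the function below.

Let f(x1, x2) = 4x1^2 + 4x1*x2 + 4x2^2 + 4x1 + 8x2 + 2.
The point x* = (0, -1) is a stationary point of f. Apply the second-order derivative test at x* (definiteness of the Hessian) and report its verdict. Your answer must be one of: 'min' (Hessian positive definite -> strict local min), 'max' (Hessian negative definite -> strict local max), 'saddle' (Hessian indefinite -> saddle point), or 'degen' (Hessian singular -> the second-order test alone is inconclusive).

Compute the Hessian H = grad^2 f:
  H = [[8, 4], [4, 8]]
Verify stationarity: grad f(x*) = H x* + g = (0, 0).
Eigenvalues of H: 4, 12.
Both eigenvalues > 0, so H is positive definite -> x* is a strict local min.

min


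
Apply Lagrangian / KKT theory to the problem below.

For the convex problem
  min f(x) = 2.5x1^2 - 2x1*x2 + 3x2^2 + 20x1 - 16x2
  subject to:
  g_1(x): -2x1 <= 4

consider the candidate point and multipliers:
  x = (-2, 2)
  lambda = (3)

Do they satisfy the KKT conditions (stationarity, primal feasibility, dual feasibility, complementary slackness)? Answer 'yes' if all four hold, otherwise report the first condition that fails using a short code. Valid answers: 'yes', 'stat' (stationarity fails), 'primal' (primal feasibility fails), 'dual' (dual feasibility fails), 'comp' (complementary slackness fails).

Gradient of f: grad f(x) = Q x + c = (6, 0)
Constraint values g_i(x) = a_i^T x - b_i:
  g_1((-2, 2)) = 0
Stationarity residual: grad f(x) + sum_i lambda_i a_i = (0, 0)
  -> stationarity OK
Primal feasibility (all g_i <= 0): OK
Dual feasibility (all lambda_i >= 0): OK
Complementary slackness (lambda_i * g_i(x) = 0 for all i): OK

Verdict: yes, KKT holds.

yes


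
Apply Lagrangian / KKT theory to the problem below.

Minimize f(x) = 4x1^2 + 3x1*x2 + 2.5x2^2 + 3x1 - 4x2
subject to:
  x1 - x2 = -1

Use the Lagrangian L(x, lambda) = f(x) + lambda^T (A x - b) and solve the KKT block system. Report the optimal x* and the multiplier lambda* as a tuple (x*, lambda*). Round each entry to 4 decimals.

Form the Lagrangian:
  L(x, lambda) = (1/2) x^T Q x + c^T x + lambda^T (A x - b)
Stationarity (grad_x L = 0): Q x + c + A^T lambda = 0.
Primal feasibility: A x = b.

This gives the KKT block system:
  [ Q   A^T ] [ x     ]   [-c ]
  [ A    0  ] [ lambda ] = [ b ]

Solving the linear system:
  x*      = (-0.3684, 0.6316)
  lambda* = (-1.9474)
  f(x*)   = -2.7895

x* = (-0.3684, 0.6316), lambda* = (-1.9474)


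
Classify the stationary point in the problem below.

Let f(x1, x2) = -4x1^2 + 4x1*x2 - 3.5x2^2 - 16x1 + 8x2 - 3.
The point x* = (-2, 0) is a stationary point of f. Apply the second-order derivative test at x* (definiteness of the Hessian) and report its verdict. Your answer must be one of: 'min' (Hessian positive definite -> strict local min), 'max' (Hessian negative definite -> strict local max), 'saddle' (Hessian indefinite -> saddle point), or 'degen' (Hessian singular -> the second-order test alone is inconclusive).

Compute the Hessian H = grad^2 f:
  H = [[-8, 4], [4, -7]]
Verify stationarity: grad f(x*) = H x* + g = (0, 0).
Eigenvalues of H: -11.5311, -3.4689.
Both eigenvalues < 0, so H is negative definite -> x* is a strict local max.

max


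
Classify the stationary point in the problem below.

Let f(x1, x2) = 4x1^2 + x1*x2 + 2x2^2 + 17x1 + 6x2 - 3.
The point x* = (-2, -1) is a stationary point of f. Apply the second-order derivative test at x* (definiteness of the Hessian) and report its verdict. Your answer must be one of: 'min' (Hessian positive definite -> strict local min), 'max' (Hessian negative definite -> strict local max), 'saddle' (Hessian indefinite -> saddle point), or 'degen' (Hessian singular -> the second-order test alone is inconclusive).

Compute the Hessian H = grad^2 f:
  H = [[8, 1], [1, 4]]
Verify stationarity: grad f(x*) = H x* + g = (0, 0).
Eigenvalues of H: 3.7639, 8.2361.
Both eigenvalues > 0, so H is positive definite -> x* is a strict local min.

min


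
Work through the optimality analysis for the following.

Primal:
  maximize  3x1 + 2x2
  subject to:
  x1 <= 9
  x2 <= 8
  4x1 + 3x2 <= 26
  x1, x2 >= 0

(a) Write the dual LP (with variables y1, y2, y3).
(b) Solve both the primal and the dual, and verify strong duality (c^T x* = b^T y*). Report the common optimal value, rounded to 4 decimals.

The standard primal-dual pair for 'max c^T x s.t. A x <= b, x >= 0' is:
  Dual:  min b^T y  s.t.  A^T y >= c,  y >= 0.

So the dual LP is:
  minimize  9y1 + 8y2 + 26y3
  subject to:
    y1 + 4y3 >= 3
    y2 + 3y3 >= 2
    y1, y2, y3 >= 0

Solving the primal: x* = (6.5, 0).
  primal value c^T x* = 19.5.
Solving the dual: y* = (0, 0, 0.75).
  dual value b^T y* = 19.5.
Strong duality: c^T x* = b^T y*. Confirmed.

19.5


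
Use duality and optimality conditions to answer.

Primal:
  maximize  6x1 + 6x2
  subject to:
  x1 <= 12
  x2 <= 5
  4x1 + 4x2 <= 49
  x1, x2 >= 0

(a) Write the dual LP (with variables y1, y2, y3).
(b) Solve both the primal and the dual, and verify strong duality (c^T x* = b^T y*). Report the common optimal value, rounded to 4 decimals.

The standard primal-dual pair for 'max c^T x s.t. A x <= b, x >= 0' is:
  Dual:  min b^T y  s.t.  A^T y >= c,  y >= 0.

So the dual LP is:
  minimize  12y1 + 5y2 + 49y3
  subject to:
    y1 + 4y3 >= 6
    y2 + 4y3 >= 6
    y1, y2, y3 >= 0

Solving the primal: x* = (7.25, 5).
  primal value c^T x* = 73.5.
Solving the dual: y* = (0, 0, 1.5).
  dual value b^T y* = 73.5.
Strong duality: c^T x* = b^T y*. Confirmed.

73.5


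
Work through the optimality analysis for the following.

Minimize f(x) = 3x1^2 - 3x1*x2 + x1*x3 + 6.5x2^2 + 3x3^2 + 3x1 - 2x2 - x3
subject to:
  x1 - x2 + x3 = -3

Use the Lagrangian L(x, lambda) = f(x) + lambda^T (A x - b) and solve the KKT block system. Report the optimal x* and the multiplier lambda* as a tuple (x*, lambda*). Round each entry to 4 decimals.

Form the Lagrangian:
  L(x, lambda) = (1/2) x^T Q x + c^T x + lambda^T (A x - b)
Stationarity (grad_x L = 0): Q x + c + A^T lambda = 0.
Primal feasibility: A x = b.

This gives the KKT block system:
  [ Q   A^T ] [ x     ]   [-c ]
  [ A    0  ] [ lambda ] = [ b ]

Solving the linear system:
  x*      = (-1.5317, 0.4603, -1.0079)
  lambda* = (8.5794)
  f(x*)   = 10.6151

x* = (-1.5317, 0.4603, -1.0079), lambda* = (8.5794)


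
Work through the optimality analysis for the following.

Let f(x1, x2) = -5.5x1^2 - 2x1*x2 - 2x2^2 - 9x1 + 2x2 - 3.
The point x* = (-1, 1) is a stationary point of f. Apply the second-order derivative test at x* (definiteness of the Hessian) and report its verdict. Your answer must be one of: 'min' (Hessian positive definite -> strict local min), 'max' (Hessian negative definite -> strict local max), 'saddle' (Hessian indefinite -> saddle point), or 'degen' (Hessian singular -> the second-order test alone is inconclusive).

Compute the Hessian H = grad^2 f:
  H = [[-11, -2], [-2, -4]]
Verify stationarity: grad f(x*) = H x* + g = (0, 0).
Eigenvalues of H: -11.5311, -3.4689.
Both eigenvalues < 0, so H is negative definite -> x* is a strict local max.

max
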